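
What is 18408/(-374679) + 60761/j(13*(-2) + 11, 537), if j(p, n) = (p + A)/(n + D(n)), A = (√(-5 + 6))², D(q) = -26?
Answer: -553969533101/249786 ≈ -2.2178e+6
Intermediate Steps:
A = 1 (A = (√1)² = 1² = 1)
j(p, n) = (1 + p)/(-26 + n) (j(p, n) = (p + 1)/(n - 26) = (1 + p)/(-26 + n))
18408/(-374679) + 60761/j(13*(-2) + 11, 537) = 18408/(-374679) + 60761/(((1 + (13*(-2) + 11))/(-26 + 537))) = 18408*(-1/374679) + 60761/(((1 + (-26 + 11))/511)) = -6136/124893 + 60761/(((1 - 15)/511)) = -6136/124893 + 60761/(((1/511)*(-14))) = -6136/124893 + 60761/(-2/73) = -6136/124893 + 60761*(-73/2) = -6136/124893 - 4435553/2 = -553969533101/249786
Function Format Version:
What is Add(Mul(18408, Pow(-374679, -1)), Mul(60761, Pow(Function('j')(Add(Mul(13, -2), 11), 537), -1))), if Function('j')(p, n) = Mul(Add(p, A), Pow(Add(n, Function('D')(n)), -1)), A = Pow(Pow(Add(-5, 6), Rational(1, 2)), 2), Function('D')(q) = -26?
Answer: Rational(-553969533101, 249786) ≈ -2.2178e+6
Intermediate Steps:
A = 1 (A = Pow(Pow(1, Rational(1, 2)), 2) = Pow(1, 2) = 1)
Function('j')(p, n) = Mul(Pow(Add(-26, n), -1), Add(1, p)) (Function('j')(p, n) = Mul(Add(p, 1), Pow(Add(n, -26), -1)) = Mul(Add(1, p), Pow(Add(-26, n), -1)) = Mul(Pow(Add(-26, n), -1), Add(1, p)))
Add(Mul(18408, Pow(-374679, -1)), Mul(60761, Pow(Function('j')(Add(Mul(13, -2), 11), 537), -1))) = Add(Mul(18408, Pow(-374679, -1)), Mul(60761, Pow(Mul(Pow(Add(-26, 537), -1), Add(1, Add(Mul(13, -2), 11))), -1))) = Add(Mul(18408, Rational(-1, 374679)), Mul(60761, Pow(Mul(Pow(511, -1), Add(1, Add(-26, 11))), -1))) = Add(Rational(-6136, 124893), Mul(60761, Pow(Mul(Rational(1, 511), Add(1, -15)), -1))) = Add(Rational(-6136, 124893), Mul(60761, Pow(Mul(Rational(1, 511), -14), -1))) = Add(Rational(-6136, 124893), Mul(60761, Pow(Rational(-2, 73), -1))) = Add(Rational(-6136, 124893), Mul(60761, Rational(-73, 2))) = Add(Rational(-6136, 124893), Rational(-4435553, 2)) = Rational(-553969533101, 249786)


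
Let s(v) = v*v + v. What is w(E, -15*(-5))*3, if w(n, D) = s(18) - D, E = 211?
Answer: 801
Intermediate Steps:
s(v) = v + v**2 (s(v) = v**2 + v = v + v**2)
w(n, D) = 342 - D (w(n, D) = 18*(1 + 18) - D = 18*19 - D = 342 - D)
w(E, -15*(-5))*3 = (342 - (-15)*(-5))*3 = (342 - 1*75)*3 = (342 - 75)*3 = 267*3 = 801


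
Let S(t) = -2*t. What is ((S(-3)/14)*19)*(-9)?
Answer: -513/7 ≈ -73.286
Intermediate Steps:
((S(-3)/14)*19)*(-9) = ((-2*(-3)/14)*19)*(-9) = ((6*(1/14))*19)*(-9) = ((3/7)*19)*(-9) = (57/7)*(-9) = -513/7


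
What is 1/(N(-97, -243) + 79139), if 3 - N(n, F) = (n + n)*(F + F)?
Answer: -1/15142 ≈ -6.6041e-5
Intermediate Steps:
N(n, F) = 3 - 4*F*n (N(n, F) = 3 - (n + n)*(F + F) = 3 - 2*n*2*F = 3 - 4*F*n)
1/(N(-97, -243) + 79139) = 1/((3 - 4*(-243)*(-97)) + 79139) = 1/((3 - 94284) + 79139) = 1/(-94281 + 79139) = 1/(-15142) = -1/15142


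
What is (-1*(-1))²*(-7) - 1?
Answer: -8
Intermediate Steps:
(-1*(-1))²*(-7) - 1 = 1²*(-7) - 1 = 1*(-7) - 1 = -7 - 1 = -8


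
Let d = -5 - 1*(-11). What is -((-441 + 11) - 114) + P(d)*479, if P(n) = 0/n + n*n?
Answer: 17788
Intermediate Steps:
d = 6 (d = -5 + 11 = 6)
P(n) = n² (P(n) = 0 + n² = n²)
-((-441 + 11) - 114) + P(d)*479 = -((-441 + 11) - 114) + 6²*479 = -(-430 - 114) + 36*479 = -1*(-544) + 17244 = 544 + 17244 = 17788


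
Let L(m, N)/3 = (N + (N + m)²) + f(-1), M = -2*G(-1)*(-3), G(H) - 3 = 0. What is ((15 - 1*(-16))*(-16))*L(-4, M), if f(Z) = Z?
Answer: -316944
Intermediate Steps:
G(H) = 3 (G(H) = 3 + 0 = 3)
M = 18 (M = -2*3*(-3) = -6*(-3) = 18)
L(m, N) = -3 + 3*N + 3*(N + m)² (L(m, N) = 3*((N + (N + m)²) - 1) = 3*(-1 + N + (N + m)²) = -3 + 3*N + 3*(N + m)²)
((15 - 1*(-16))*(-16))*L(-4, M) = ((15 - 1*(-16))*(-16))*(-3 + 3*18 + 3*(18 - 4)²) = ((15 + 16)*(-16))*(-3 + 54 + 3*14²) = (31*(-16))*(-3 + 54 + 3*196) = -496*(-3 + 54 + 588) = -496*639 = -316944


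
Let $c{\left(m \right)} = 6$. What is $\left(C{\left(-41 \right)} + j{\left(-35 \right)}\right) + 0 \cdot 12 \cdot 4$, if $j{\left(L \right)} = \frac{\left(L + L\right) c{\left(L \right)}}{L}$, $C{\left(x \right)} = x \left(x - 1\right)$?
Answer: $1734$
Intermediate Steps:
$C{\left(x \right)} = x \left(-1 + x\right)$
$j{\left(L \right)} = 12$ ($j{\left(L \right)} = \frac{\left(L + L\right) 6}{L} = \frac{2 L 6}{L} = \frac{12 L}{L} = 12$)
$\left(C{\left(-41 \right)} + j{\left(-35 \right)}\right) + 0 \cdot 12 \cdot 4 = \left(- 41 \left(-1 - 41\right) + 12\right) + 0 \cdot 12 \cdot 4 = \left(\left(-41\right) \left(-42\right) + 12\right) + 0 \cdot 4 = \left(1722 + 12\right) + 0 = 1734 + 0 = 1734$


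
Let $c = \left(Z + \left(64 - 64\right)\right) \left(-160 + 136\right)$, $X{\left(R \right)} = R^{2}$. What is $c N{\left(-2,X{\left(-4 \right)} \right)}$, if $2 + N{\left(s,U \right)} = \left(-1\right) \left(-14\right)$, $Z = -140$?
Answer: $40320$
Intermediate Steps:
$N{\left(s,U \right)} = 12$ ($N{\left(s,U \right)} = -2 - -14 = -2 + 14 = 12$)
$c = 3360$ ($c = \left(-140 + \left(64 - 64\right)\right) \left(-160 + 136\right) = \left(-140 + 0\right) \left(-24\right) = \left(-140\right) \left(-24\right) = 3360$)
$c N{\left(-2,X{\left(-4 \right)} \right)} = 3360 \cdot 12 = 40320$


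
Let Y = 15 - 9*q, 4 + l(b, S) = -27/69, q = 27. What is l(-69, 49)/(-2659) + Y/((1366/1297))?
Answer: -9042482723/41770231 ≈ -216.48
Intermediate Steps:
l(b, S) = -101/23 (l(b, S) = -4 - 27/69 = -4 - 27*1/69 = -4 - 9/23 = -101/23)
Y = -228 (Y = 15 - 9*27 = 15 - 243 = -228)
l(-69, 49)/(-2659) + Y/((1366/1297)) = -101/23/(-2659) - 228/(1366/1297) = -101/23*(-1/2659) - 228/(1366*(1/1297)) = 101/61157 - 228/1366/1297 = 101/61157 - 228*1297/1366 = 101/61157 - 147858/683 = -9042482723/41770231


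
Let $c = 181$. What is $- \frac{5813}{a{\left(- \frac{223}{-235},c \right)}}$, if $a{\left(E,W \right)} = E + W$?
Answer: $- \frac{1366055}{42758} \approx -31.949$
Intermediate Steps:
$- \frac{5813}{a{\left(- \frac{223}{-235},c \right)}} = - \frac{5813}{- \frac{223}{-235} + 181} = - \frac{5813}{\left(-223\right) \left(- \frac{1}{235}\right) + 181} = - \frac{5813}{\frac{223}{235} + 181} = - \frac{5813}{\frac{42758}{235}} = \left(-5813\right) \frac{235}{42758} = - \frac{1366055}{42758}$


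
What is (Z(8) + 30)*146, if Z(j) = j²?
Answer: 13724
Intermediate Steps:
(Z(8) + 30)*146 = (8² + 30)*146 = (64 + 30)*146 = 94*146 = 13724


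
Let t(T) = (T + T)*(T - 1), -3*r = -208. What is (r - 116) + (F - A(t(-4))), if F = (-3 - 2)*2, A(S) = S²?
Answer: -4970/3 ≈ -1656.7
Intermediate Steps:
r = 208/3 (r = -⅓*(-208) = 208/3 ≈ 69.333)
t(T) = 2*T*(-1 + T) (t(T) = (2*T)*(-1 + T) = 2*T*(-1 + T))
F = -10 (F = -5*2 = -10)
(r - 116) + (F - A(t(-4))) = (208/3 - 116) + (-10 - (2*(-4)*(-1 - 4))²) = -140/3 + (-10 - (2*(-4)*(-5))²) = -140/3 + (-10 - 1*40²) = -140/3 + (-10 - 1*1600) = -140/3 + (-10 - 1600) = -140/3 - 1610 = -4970/3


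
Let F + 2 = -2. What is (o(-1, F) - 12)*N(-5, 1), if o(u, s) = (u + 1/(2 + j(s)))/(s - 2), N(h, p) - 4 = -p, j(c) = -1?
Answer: -36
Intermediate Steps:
F = -4 (F = -2 - 2 = -4)
N(h, p) = 4 - p
o(u, s) = (1 + u)/(-2 + s) (o(u, s) = (u + 1/(2 - 1))/(s - 2) = (u + 1/1)/(-2 + s) = (u + 1)/(-2 + s) = (1 + u)/(-2 + s))
(o(-1, F) - 12)*N(-5, 1) = ((1 - 1)/(-2 - 4) - 12)*(4 - 1*1) = (0/(-6) - 12)*(4 - 1) = (-⅙*0 - 12)*3 = (0 - 12)*3 = -12*3 = -36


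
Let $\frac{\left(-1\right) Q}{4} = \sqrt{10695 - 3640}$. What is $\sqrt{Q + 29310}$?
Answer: $\sqrt{29310 - 4 \sqrt{7055}} \approx 170.22$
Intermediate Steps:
$Q = - 4 \sqrt{7055}$ ($Q = - 4 \sqrt{10695 - 3640} = - 4 \sqrt{7055} \approx -335.98$)
$\sqrt{Q + 29310} = \sqrt{- 4 \sqrt{7055} + 29310} = \sqrt{29310 - 4 \sqrt{7055}}$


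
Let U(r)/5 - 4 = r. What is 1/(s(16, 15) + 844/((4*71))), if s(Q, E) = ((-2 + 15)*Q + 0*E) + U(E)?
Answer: 71/21724 ≈ 0.0032683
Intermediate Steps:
U(r) = 20 + 5*r
s(Q, E) = 20 + 5*E + 13*Q (s(Q, E) = ((-2 + 15)*Q + 0*E) + (20 + 5*E) = (13*Q + 0) + (20 + 5*E) = 13*Q + (20 + 5*E) = 20 + 5*E + 13*Q)
1/(s(16, 15) + 844/((4*71))) = 1/((20 + 5*15 + 13*16) + 844/((4*71))) = 1/((20 + 75 + 208) + 844/284) = 1/(303 + 844*(1/284)) = 1/(303 + 211/71) = 1/(21724/71) = 71/21724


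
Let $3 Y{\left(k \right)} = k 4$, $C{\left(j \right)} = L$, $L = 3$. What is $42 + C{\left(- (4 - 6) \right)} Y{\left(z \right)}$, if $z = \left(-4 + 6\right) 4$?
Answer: $74$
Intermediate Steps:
$C{\left(j \right)} = 3$
$z = 8$ ($z = 2 \cdot 4 = 8$)
$Y{\left(k \right)} = \frac{4 k}{3}$ ($Y{\left(k \right)} = \frac{k 4}{3} = \frac{4 k}{3}$)
$42 + C{\left(- (4 - 6) \right)} Y{\left(z \right)} = 42 + 3 \cdot \frac{4}{3} \cdot 8 = 42 + 3 \cdot \frac{32}{3} = 42 + 32 = 74$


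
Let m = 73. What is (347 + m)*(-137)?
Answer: -57540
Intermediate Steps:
(347 + m)*(-137) = (347 + 73)*(-137) = 420*(-137) = -57540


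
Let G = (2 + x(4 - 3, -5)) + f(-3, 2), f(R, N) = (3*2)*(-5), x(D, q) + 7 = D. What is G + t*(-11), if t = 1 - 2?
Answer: -23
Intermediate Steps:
x(D, q) = -7 + D
f(R, N) = -30 (f(R, N) = 6*(-5) = -30)
t = -1
G = -34 (G = (2 + (-7 + (4 - 3))) - 30 = (2 + (-7 + 1)) - 30 = (2 - 6) - 30 = -4 - 30 = -34)
G + t*(-11) = -34 - 1*(-11) = -34 + 11 = -23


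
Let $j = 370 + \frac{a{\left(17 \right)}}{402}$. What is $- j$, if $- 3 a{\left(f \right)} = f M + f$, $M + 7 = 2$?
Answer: $- \frac{223144}{603} \approx -370.06$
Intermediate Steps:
$M = -5$ ($M = -7 + 2 = -5$)
$a{\left(f \right)} = \frac{4 f}{3}$ ($a{\left(f \right)} = - \frac{f \left(-5\right) + f}{3} = - \frac{- 5 f + f}{3} = - \frac{\left(-4\right) f}{3} = \frac{4 f}{3}$)
$j = \frac{223144}{603}$ ($j = 370 + \frac{\frac{4}{3} \cdot 17}{402} = 370 + \frac{1}{402} \cdot \frac{68}{3} = 370 + \frac{34}{603} = \frac{223144}{603} \approx 370.06$)
$- j = \left(-1\right) \frac{223144}{603} = - \frac{223144}{603}$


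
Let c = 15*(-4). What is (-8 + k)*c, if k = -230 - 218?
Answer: 27360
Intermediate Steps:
c = -60
k = -448
(-8 + k)*c = (-8 - 448)*(-60) = -456*(-60) = 27360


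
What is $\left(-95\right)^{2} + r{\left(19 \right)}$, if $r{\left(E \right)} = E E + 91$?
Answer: $9477$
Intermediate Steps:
$r{\left(E \right)} = 91 + E^{2}$ ($r{\left(E \right)} = E^{2} + 91 = 91 + E^{2}$)
$\left(-95\right)^{2} + r{\left(19 \right)} = \left(-95\right)^{2} + \left(91 + 19^{2}\right) = 9025 + \left(91 + 361\right) = 9025 + 452 = 9477$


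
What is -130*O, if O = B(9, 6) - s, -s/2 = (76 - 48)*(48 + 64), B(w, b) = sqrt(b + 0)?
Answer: -815360 - 130*sqrt(6) ≈ -8.1568e+5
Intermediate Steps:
B(w, b) = sqrt(b)
s = -6272 (s = -2*(76 - 48)*(48 + 64) = -56*112 = -2*3136 = -6272)
O = 6272 + sqrt(6) (O = sqrt(6) - 1*(-6272) = sqrt(6) + 6272 = 6272 + sqrt(6) ≈ 6274.5)
-130*O = -130*(6272 + sqrt(6)) = -815360 - 130*sqrt(6)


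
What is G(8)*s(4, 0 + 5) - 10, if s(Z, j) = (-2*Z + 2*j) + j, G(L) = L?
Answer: 46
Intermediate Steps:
s(Z, j) = -2*Z + 3*j
G(8)*s(4, 0 + 5) - 10 = 8*(-2*4 + 3*(0 + 5)) - 10 = 8*(-8 + 3*5) - 10 = 8*(-8 + 15) - 10 = 8*7 - 10 = 56 - 10 = 46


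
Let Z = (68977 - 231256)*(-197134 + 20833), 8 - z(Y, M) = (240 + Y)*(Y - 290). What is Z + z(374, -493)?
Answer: 28609898411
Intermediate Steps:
z(Y, M) = 8 - (-290 + Y)*(240 + Y) (z(Y, M) = 8 - (240 + Y)*(Y - 290) = 8 - (240 + Y)*(-290 + Y) = 8 - (-290 + Y)*(240 + Y))
Z = 28609949979 (Z = -162279*(-176301) = 28609949979)
Z + z(374, -493) = 28609949979 + (69608 - 1*374**2 + 50*374) = 28609949979 + (69608 - 1*139876 + 18700) = 28609949979 + (69608 - 139876 + 18700) = 28609949979 - 51568 = 28609898411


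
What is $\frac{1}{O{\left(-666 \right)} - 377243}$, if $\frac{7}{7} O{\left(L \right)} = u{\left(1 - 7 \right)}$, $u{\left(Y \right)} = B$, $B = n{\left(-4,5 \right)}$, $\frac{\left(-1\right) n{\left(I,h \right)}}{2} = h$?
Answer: $- \frac{1}{377253} \approx -2.6507 \cdot 10^{-6}$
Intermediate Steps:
$n{\left(I,h \right)} = - 2 h$
$B = -10$ ($B = \left(-2\right) 5 = -10$)
$u{\left(Y \right)} = -10$
$O{\left(L \right)} = -10$
$\frac{1}{O{\left(-666 \right)} - 377243} = \frac{1}{-10 - 377243} = \frac{1}{-377253} = - \frac{1}{377253}$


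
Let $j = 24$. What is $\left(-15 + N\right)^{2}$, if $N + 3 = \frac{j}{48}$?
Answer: $\frac{1225}{4} \approx 306.25$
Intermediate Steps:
$N = - \frac{5}{2}$ ($N = -3 + \frac{24}{48} = -3 + 24 \cdot \frac{1}{48} = -3 + \frac{1}{2} = - \frac{5}{2} \approx -2.5$)
$\left(-15 + N\right)^{2} = \left(-15 - \frac{5}{2}\right)^{2} = \left(- \frac{35}{2}\right)^{2} = \frac{1225}{4}$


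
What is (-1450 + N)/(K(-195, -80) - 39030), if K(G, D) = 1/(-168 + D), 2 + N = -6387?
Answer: 1944072/9679441 ≈ 0.20085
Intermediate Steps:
N = -6389 (N = -2 - 6387 = -6389)
(-1450 + N)/(K(-195, -80) - 39030) = (-1450 - 6389)/(1/(-168 - 80) - 39030) = -7839/(1/(-248) - 39030) = -7839/(-1/248 - 39030) = -7839/(-9679441/248) = -7839*(-248/9679441) = 1944072/9679441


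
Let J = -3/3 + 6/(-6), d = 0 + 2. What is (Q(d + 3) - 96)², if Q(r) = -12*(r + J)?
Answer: 17424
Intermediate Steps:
d = 2
J = -2 (J = -3*⅓ + 6*(-⅙) = -1 - 1 = -2)
Q(r) = 24 - 12*r (Q(r) = -12*(r - 2) = -12*(-2 + r) = 24 - 12*r)
(Q(d + 3) - 96)² = ((24 - 12*(2 + 3)) - 96)² = ((24 - 12*5) - 96)² = ((24 - 60) - 96)² = (-36 - 96)² = (-132)² = 17424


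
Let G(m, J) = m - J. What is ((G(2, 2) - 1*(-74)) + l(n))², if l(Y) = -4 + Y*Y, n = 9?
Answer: 22801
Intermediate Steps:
l(Y) = -4 + Y²
((G(2, 2) - 1*(-74)) + l(n))² = (((2 - 1*2) - 1*(-74)) + (-4 + 9²))² = (((2 - 2) + 74) + (-4 + 81))² = ((0 + 74) + 77)² = (74 + 77)² = 151² = 22801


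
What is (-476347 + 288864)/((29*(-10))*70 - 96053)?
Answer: 187483/116353 ≈ 1.6113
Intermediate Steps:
(-476347 + 288864)/((29*(-10))*70 - 96053) = -187483/(-290*70 - 96053) = -187483/(-20300 - 96053) = -187483/(-116353) = -187483*(-1/116353) = 187483/116353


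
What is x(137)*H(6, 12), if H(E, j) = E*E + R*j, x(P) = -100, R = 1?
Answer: -4800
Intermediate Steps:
H(E, j) = j + E**2 (H(E, j) = E*E + 1*j = E**2 + j = j + E**2)
x(137)*H(6, 12) = -100*(12 + 6**2) = -100*(12 + 36) = -100*48 = -4800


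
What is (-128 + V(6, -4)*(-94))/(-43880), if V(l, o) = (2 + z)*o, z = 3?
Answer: -219/5485 ≈ -0.039927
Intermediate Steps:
V(l, o) = 5*o (V(l, o) = (2 + 3)*o = 5*o)
(-128 + V(6, -4)*(-94))/(-43880) = (-128 + (5*(-4))*(-94))/(-43880) = (-128 - 20*(-94))*(-1/43880) = (-128 + 1880)*(-1/43880) = 1752*(-1/43880) = -219/5485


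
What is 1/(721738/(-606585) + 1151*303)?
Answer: 606585/211547616767 ≈ 2.8674e-6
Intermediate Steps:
1/(721738/(-606585) + 1151*303) = 1/(721738*(-1/606585) + 348753) = 1/(-721738/606585 + 348753) = 1/(211547616767/606585) = 606585/211547616767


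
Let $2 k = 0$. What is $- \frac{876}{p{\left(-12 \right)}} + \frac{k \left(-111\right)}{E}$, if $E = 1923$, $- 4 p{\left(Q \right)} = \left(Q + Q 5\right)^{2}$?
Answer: $\frac{73}{108} \approx 0.67593$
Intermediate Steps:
$k = 0$ ($k = \frac{1}{2} \cdot 0 = 0$)
$p{\left(Q \right)} = - 9 Q^{2}$ ($p{\left(Q \right)} = - \frac{\left(Q + Q 5\right)^{2}}{4} = - \frac{\left(Q + 5 Q\right)^{2}}{4} = - \frac{\left(6 Q\right)^{2}}{4} = - \frac{36 Q^{2}}{4} = - 9 Q^{2}$)
$- \frac{876}{p{\left(-12 \right)}} + \frac{k \left(-111\right)}{E} = - \frac{876}{\left(-9\right) \left(-12\right)^{2}} + \frac{0 \left(-111\right)}{1923} = - \frac{876}{\left(-9\right) 144} + 0 \cdot \frac{1}{1923} = - \frac{876}{-1296} + 0 = \left(-876\right) \left(- \frac{1}{1296}\right) + 0 = \frac{73}{108} + 0 = \frac{73}{108}$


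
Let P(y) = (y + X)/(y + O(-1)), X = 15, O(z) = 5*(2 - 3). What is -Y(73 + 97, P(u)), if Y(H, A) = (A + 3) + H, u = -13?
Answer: -1556/9 ≈ -172.89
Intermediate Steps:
O(z) = -5 (O(z) = 5*(-1) = -5)
P(y) = (15 + y)/(-5 + y) (P(y) = (y + 15)/(y - 5) = (15 + y)/(-5 + y))
Y(H, A) = 3 + A + H (Y(H, A) = (3 + A) + H = 3 + A + H)
-Y(73 + 97, P(u)) = -(3 + (15 - 13)/(-5 - 13) + (73 + 97)) = -(3 + 2/(-18) + 170) = -(3 - 1/18*2 + 170) = -(3 - 1/9 + 170) = -1*1556/9 = -1556/9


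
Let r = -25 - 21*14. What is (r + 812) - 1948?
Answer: -1455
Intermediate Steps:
r = -319 (r = -25 - 294 = -319)
(r + 812) - 1948 = (-319 + 812) - 1948 = 493 - 1948 = -1455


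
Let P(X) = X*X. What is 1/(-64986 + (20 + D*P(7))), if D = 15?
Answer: -1/64231 ≈ -1.5569e-5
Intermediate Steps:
P(X) = X²
1/(-64986 + (20 + D*P(7))) = 1/(-64986 + (20 + 15*7²)) = 1/(-64986 + (20 + 15*49)) = 1/(-64986 + (20 + 735)) = 1/(-64986 + 755) = 1/(-64231) = -1/64231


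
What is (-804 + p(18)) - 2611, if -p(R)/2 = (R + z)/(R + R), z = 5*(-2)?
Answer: -30739/9 ≈ -3415.4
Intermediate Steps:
z = -10
p(R) = -(-10 + R)/R (p(R) = -2*(R - 10)/(R + R) = -2*(-10 + R)/(2*R) = -2*(-10 + R)*1/(2*R) = -(-10 + R)/R)
(-804 + p(18)) - 2611 = (-804 + (10 - 1*18)/18) - 2611 = (-804 + (10 - 18)/18) - 2611 = (-804 + (1/18)*(-8)) - 2611 = (-804 - 4/9) - 2611 = -7240/9 - 2611 = -30739/9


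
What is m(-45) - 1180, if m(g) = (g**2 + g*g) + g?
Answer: 2825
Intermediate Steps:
m(g) = g + 2*g**2 (m(g) = (g**2 + g**2) + g = 2*g**2 + g = g + 2*g**2)
m(-45) - 1180 = -45*(1 + 2*(-45)) - 1180 = -45*(1 - 90) - 1180 = -45*(-89) - 1180 = 4005 - 1180 = 2825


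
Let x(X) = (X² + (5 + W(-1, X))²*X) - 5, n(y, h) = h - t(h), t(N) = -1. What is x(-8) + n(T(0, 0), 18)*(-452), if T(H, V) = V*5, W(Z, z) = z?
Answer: -8601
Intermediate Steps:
T(H, V) = 5*V
n(y, h) = 1 + h (n(y, h) = h - 1*(-1) = h + 1 = 1 + h)
x(X) = -5 + X² + X*(5 + X)² (x(X) = (X² + (5 + X)²*X) - 5 = (X² + X*(5 + X)²) - 5 = -5 + X² + X*(5 + X)²)
x(-8) + n(T(0, 0), 18)*(-452) = (-5 + (-8)² - 8*(5 - 8)²) + (1 + 18)*(-452) = (-5 + 64 - 8*(-3)²) + 19*(-452) = (-5 + 64 - 8*9) - 8588 = (-5 + 64 - 72) - 8588 = -13 - 8588 = -8601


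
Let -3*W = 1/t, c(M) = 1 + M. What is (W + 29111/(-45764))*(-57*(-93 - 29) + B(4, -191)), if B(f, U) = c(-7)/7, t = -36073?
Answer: -12777687962520/2888978351 ≈ -4422.9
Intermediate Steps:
W = 1/108219 (W = -⅓/(-36073) = -⅓*(-1/36073) = 1/108219 ≈ 9.2405e-6)
B(f, U) = -6/7 (B(f, U) = (1 - 7)/7 = -6*⅐ = -6/7)
(W + 29111/(-45764))*(-57*(-93 - 29) + B(4, -191)) = (1/108219 + 29111/(-45764))*(-57*(-93 - 29) - 6/7) = (1/108219 + 29111*(-1/45764))*(-57*(-122) - 6/7) = (1/108219 - 29111/45764)*(6954 - 6/7) = -3150317545/4952534316*48672/7 = -12777687962520/2888978351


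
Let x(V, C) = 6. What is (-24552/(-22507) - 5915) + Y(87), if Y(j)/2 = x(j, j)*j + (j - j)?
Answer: -109607045/22507 ≈ -4869.9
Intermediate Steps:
Y(j) = 12*j (Y(j) = 2*(6*j + (j - j)) = 2*(6*j + 0) = 2*(6*j) = 12*j)
(-24552/(-22507) - 5915) + Y(87) = (-24552/(-22507) - 5915) + 12*87 = (-24552*(-1/22507) - 5915) + 1044 = (24552/22507 - 5915) + 1044 = -133104353/22507 + 1044 = -109607045/22507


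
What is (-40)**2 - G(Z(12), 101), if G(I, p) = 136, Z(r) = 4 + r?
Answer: 1464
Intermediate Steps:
(-40)**2 - G(Z(12), 101) = (-40)**2 - 1*136 = 1600 - 136 = 1464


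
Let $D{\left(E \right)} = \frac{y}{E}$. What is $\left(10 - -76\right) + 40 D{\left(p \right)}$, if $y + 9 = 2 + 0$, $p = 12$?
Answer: $\frac{188}{3} \approx 62.667$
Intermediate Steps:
$y = -7$ ($y = -9 + \left(2 + 0\right) = -9 + 2 = -7$)
$D{\left(E \right)} = - \frac{7}{E}$
$\left(10 - -76\right) + 40 D{\left(p \right)} = \left(10 - -76\right) + 40 \left(- \frac{7}{12}\right) = \left(10 + 76\right) + 40 \left(\left(-7\right) \frac{1}{12}\right) = 86 + 40 \left(- \frac{7}{12}\right) = 86 - \frac{70}{3} = \frac{188}{3}$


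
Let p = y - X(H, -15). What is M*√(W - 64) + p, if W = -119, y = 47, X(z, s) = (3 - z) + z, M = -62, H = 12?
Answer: 44 - 62*I*√183 ≈ 44.0 - 838.72*I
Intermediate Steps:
X(z, s) = 3
p = 44 (p = 47 - 1*3 = 47 - 3 = 44)
M*√(W - 64) + p = -62*√(-119 - 64) + 44 = -62*I*√183 + 44 = 44 - 62*I*√183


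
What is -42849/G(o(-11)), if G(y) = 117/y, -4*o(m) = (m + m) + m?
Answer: -157113/52 ≈ -3021.4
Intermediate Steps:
o(m) = -3*m/4 (o(m) = -((m + m) + m)/4 = -(2*m + m)/4 = -3*m/4)
-42849/G(o(-11)) = -42849/(117/((-3/4*(-11)))) = -42849/(117/(33/4)) = -42849/(117*(4/33)) = -42849/156/11 = -42849*11/156 = -157113/52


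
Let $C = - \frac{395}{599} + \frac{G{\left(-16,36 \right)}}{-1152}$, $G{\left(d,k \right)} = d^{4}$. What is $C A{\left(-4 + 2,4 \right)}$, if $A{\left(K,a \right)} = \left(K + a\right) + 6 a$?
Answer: $- \frac{8066318}{5391} \approx -1496.3$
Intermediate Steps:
$C = - \frac{310243}{5391}$ ($C = - \frac{395}{599} + \frac{\left(-16\right)^{4}}{-1152} = \left(-395\right) \frac{1}{599} + 65536 \left(- \frac{1}{1152}\right) = - \frac{395}{599} - \frac{512}{9} = - \frac{310243}{5391} \approx -57.548$)
$A{\left(K,a \right)} = K + 7 a$
$C A{\left(-4 + 2,4 \right)} = - \frac{310243 \left(\left(-4 + 2\right) + 7 \cdot 4\right)}{5391} = - \frac{310243 \left(-2 + 28\right)}{5391} = \left(- \frac{310243}{5391}\right) 26 = - \frac{8066318}{5391}$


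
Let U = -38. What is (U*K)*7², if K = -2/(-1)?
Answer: -3724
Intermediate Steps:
K = 2 (K = -2*(-1) = 2)
(U*K)*7² = -38*2*7² = -76*49 = -3724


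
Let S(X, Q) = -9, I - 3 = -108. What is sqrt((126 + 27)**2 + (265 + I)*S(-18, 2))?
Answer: 3*sqrt(2441) ≈ 148.22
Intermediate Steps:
I = -105 (I = 3 - 108 = -105)
sqrt((126 + 27)**2 + (265 + I)*S(-18, 2)) = sqrt((126 + 27)**2 + (265 - 105)*(-9)) = sqrt(153**2 + 160*(-9)) = sqrt(23409 - 1440) = sqrt(21969) = 3*sqrt(2441)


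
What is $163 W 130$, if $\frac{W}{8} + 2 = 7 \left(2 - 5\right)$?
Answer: $-3898960$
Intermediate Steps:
$W = -184$ ($W = -16 + 8 \cdot 7 \left(2 - 5\right) = -16 + 8 \cdot 7 \left(-3\right) = -16 + 8 \left(-21\right) = -16 - 168 = -184$)
$163 W 130 = 163 \left(-184\right) 130 = \left(-29992\right) 130 = -3898960$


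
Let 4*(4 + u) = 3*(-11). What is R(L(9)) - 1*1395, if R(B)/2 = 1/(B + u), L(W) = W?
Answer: -18143/13 ≈ -1395.6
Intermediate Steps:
u = -49/4 (u = -4 + (3*(-11))/4 = -4 + (1/4)*(-33) = -4 - 33/4 = -49/4 ≈ -12.250)
R(B) = 2/(-49/4 + B) (R(B) = 2/(B - 49/4) = 2/(-49/4 + B))
R(L(9)) - 1*1395 = 8/(-49 + 4*9) - 1*1395 = 8/(-49 + 36) - 1395 = 8/(-13) - 1395 = 8*(-1/13) - 1395 = -8/13 - 1395 = -18143/13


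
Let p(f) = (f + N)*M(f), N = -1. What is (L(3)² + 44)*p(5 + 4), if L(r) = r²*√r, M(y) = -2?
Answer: -4592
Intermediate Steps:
L(r) = r^(5/2)
p(f) = 2 - 2*f (p(f) = (f - 1)*(-2) = (-1 + f)*(-2) = 2 - 2*f)
(L(3)² + 44)*p(5 + 4) = ((3^(5/2))² + 44)*(2 - 2*(5 + 4)) = ((9*√3)² + 44)*(2 - 2*9) = (243 + 44)*(2 - 18) = 287*(-16) = -4592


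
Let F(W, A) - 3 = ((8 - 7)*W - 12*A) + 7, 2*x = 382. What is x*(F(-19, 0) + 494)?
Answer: 92635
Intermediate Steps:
x = 191 (x = (½)*382 = 191)
F(W, A) = 10 + W - 12*A (F(W, A) = 3 + (((8 - 7)*W - 12*A) + 7) = 3 + ((1*W - 12*A) + 7) = 3 + ((W - 12*A) + 7) = 3 + (7 + W - 12*A) = 10 + W - 12*A)
x*(F(-19, 0) + 494) = 191*((10 - 19 - 12*0) + 494) = 191*((10 - 19 + 0) + 494) = 191*(-9 + 494) = 191*485 = 92635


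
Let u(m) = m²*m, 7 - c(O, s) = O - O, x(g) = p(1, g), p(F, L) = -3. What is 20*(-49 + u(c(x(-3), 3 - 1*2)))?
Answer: 5880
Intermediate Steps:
x(g) = -3
c(O, s) = 7 (c(O, s) = 7 - (O - O) = 7 - 1*0 = 7 + 0 = 7)
u(m) = m³
20*(-49 + u(c(x(-3), 3 - 1*2))) = 20*(-49 + 7³) = 20*(-49 + 343) = 20*294 = 5880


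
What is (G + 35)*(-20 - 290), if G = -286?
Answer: 77810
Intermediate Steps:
(G + 35)*(-20 - 290) = (-286 + 35)*(-20 - 290) = -251*(-310) = 77810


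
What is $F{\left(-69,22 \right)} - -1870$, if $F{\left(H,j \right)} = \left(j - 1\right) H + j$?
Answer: $443$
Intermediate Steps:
$F{\left(H,j \right)} = j + H \left(-1 + j\right)$ ($F{\left(H,j \right)} = \left(j - 1\right) H + j = \left(-1 + j\right) H + j = H \left(-1 + j\right) + j = j + H \left(-1 + j\right)$)
$F{\left(-69,22 \right)} - -1870 = \left(22 - -69 - 1518\right) - -1870 = \left(22 + 69 - 1518\right) + 1870 = -1427 + 1870 = 443$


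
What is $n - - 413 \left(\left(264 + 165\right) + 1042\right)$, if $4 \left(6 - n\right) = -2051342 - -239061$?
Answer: $\frac{4242397}{4} \approx 1.0606 \cdot 10^{6}$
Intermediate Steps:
$n = \frac{1812305}{4}$ ($n = 6 - \frac{-2051342 - -239061}{4} = 6 - \frac{-2051342 + 239061}{4} = 6 - - \frac{1812281}{4} = 6 + \frac{1812281}{4} = \frac{1812305}{4} \approx 4.5308 \cdot 10^{5}$)
$n - - 413 \left(\left(264 + 165\right) + 1042\right) = \frac{1812305}{4} - - 413 \left(\left(264 + 165\right) + 1042\right) = \frac{1812305}{4} - - 413 \left(429 + 1042\right) = \frac{1812305}{4} - \left(-413\right) 1471 = \frac{1812305}{4} - -607523 = \frac{1812305}{4} + 607523 = \frac{4242397}{4}$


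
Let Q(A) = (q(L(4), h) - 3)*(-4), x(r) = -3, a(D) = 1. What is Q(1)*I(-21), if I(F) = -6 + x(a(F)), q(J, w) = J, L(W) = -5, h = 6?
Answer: -288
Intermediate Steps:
Q(A) = 32 (Q(A) = (-5 - 3)*(-4) = -8*(-4) = 32)
I(F) = -9 (I(F) = -6 - 3 = -9)
Q(1)*I(-21) = 32*(-9) = -288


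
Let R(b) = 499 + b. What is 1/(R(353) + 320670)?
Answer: 1/321522 ≈ 3.1102e-6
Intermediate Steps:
1/(R(353) + 320670) = 1/((499 + 353) + 320670) = 1/(852 + 320670) = 1/321522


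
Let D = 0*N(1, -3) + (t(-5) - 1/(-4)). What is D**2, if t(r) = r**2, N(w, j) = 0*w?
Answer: 10201/16 ≈ 637.56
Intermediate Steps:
N(w, j) = 0
D = 101/4 (D = 0*0 + ((-5)**2 - 1/(-4)) = 0 + (25 - 1*(-1/4)) = 0 + (25 + 1/4) = 0 + 101/4 = 101/4 ≈ 25.250)
D**2 = (101/4)**2 = 10201/16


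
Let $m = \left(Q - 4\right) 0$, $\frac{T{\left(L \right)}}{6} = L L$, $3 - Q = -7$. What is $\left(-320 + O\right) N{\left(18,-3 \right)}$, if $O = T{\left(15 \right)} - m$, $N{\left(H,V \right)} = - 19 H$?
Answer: $-352260$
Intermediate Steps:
$Q = 10$ ($Q = 3 - -7 = 3 + 7 = 10$)
$T{\left(L \right)} = 6 L^{2}$ ($T{\left(L \right)} = 6 L L = 6 L^{2}$)
$m = 0$ ($m = \left(10 - 4\right) 0 = 6 \cdot 0 = 0$)
$O = 1350$ ($O = 6 \cdot 15^{2} - 0 = 6 \cdot 225 + 0 = 1350 + 0 = 1350$)
$\left(-320 + O\right) N{\left(18,-3 \right)} = \left(-320 + 1350\right) \left(\left(-19\right) 18\right) = 1030 \left(-342\right) = -352260$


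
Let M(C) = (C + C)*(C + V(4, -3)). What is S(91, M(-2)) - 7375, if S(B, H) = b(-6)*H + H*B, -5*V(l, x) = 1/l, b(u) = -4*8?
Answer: -34456/5 ≈ -6891.2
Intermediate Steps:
b(u) = -32
V(l, x) = -1/(5*l)
M(C) = 2*C*(-1/20 + C) (M(C) = (C + C)*(C - ⅕/4) = (2*C)*(C - ⅕*¼) = (2*C)*(C - 1/20) = (2*C)*(-1/20 + C) = 2*C*(-1/20 + C))
S(B, H) = -32*H + B*H (S(B, H) = -32*H + H*B = -32*H + B*H)
S(91, M(-2)) - 7375 = ((⅒)*(-2)*(-1 + 20*(-2)))*(-32 + 91) - 7375 = ((⅒)*(-2)*(-1 - 40))*59 - 7375 = ((⅒)*(-2)*(-41))*59 - 7375 = (41/5)*59 - 7375 = 2419/5 - 7375 = -34456/5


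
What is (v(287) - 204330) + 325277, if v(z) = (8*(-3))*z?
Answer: 114059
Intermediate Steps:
v(z) = -24*z
(v(287) - 204330) + 325277 = (-24*287 - 204330) + 325277 = (-6888 - 204330) + 325277 = -211218 + 325277 = 114059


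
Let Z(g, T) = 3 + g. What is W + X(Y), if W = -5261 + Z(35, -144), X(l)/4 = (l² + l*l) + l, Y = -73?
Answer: 37117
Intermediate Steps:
X(l) = 4*l + 8*l² (X(l) = 4*((l² + l*l) + l) = 4*((l² + l²) + l) = 4*(2*l² + l) = 4*(l + 2*l²) = 4*l + 8*l²)
W = -5223 (W = -5261 + (3 + 35) = -5261 + 38 = -5223)
W + X(Y) = -5223 + 4*(-73)*(1 + 2*(-73)) = -5223 + 4*(-73)*(1 - 146) = -5223 + 4*(-73)*(-145) = -5223 + 42340 = 37117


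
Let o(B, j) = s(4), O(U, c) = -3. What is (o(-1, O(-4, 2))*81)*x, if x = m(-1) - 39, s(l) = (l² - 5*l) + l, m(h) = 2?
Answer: 0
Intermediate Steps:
s(l) = l² - 4*l
o(B, j) = 0 (o(B, j) = 4*(-4 + 4) = 4*0 = 0)
x = -37 (x = 2 - 39 = -37)
(o(-1, O(-4, 2))*81)*x = (0*81)*(-37) = 0*(-37) = 0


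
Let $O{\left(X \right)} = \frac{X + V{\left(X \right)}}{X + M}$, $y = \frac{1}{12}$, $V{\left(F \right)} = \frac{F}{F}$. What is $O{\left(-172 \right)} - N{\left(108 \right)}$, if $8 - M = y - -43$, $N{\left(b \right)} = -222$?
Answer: $\frac{553722}{2485} \approx 222.83$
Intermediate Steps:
$V{\left(F \right)} = 1$
$y = \frac{1}{12} \approx 0.083333$
$M = - \frac{421}{12}$ ($M = 8 - \left(\frac{1}{12} - -43\right) = 8 - \left(\frac{1}{12} + 43\right) = 8 - \frac{517}{12} = - \frac{421}{12} \approx -35.083$)
$O{\left(X \right)} = \frac{1 + X}{- \frac{421}{12} + X}$ ($O{\left(X \right)} = \frac{X + 1}{X - \frac{421}{12}} = \frac{1 + X}{- \frac{421}{12} + X}$)
$O{\left(-172 \right)} - N{\left(108 \right)} = \frac{12 \left(1 - 172\right)}{-421 + 12 \left(-172\right)} - -222 = 12 \frac{1}{-421 - 2064} \left(-171\right) + 222 = 12 \frac{1}{-2485} \left(-171\right) + 222 = 12 \left(- \frac{1}{2485}\right) \left(-171\right) + 222 = \frac{2052}{2485} + 222 = \frac{553722}{2485}$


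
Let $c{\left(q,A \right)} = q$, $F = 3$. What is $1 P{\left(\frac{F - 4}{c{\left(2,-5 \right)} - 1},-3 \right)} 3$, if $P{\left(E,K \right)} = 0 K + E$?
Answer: $-3$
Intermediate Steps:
$P{\left(E,K \right)} = E$ ($P{\left(E,K \right)} = 0 + E = E$)
$1 P{\left(\frac{F - 4}{c{\left(2,-5 \right)} - 1},-3 \right)} 3 = 1 \frac{3 - 4}{2 - 1} \cdot 3 = 1 \left(- 1^{-1}\right) 3 = 1 \left(\left(-1\right) 1\right) 3 = 1 \left(-1\right) 3 = \left(-1\right) 3 = -3$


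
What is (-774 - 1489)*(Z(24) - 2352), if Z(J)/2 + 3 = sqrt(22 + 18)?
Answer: 5336154 - 9052*sqrt(10) ≈ 5.3075e+6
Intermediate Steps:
Z(J) = -6 + 4*sqrt(10) (Z(J) = -6 + 2*sqrt(22 + 18) = -6 + 2*sqrt(40) = -6 + 2*(2*sqrt(10)) = -6 + 4*sqrt(10))
(-774 - 1489)*(Z(24) - 2352) = (-774 - 1489)*((-6 + 4*sqrt(10)) - 2352) = -2263*(-2358 + 4*sqrt(10)) = 5336154 - 9052*sqrt(10)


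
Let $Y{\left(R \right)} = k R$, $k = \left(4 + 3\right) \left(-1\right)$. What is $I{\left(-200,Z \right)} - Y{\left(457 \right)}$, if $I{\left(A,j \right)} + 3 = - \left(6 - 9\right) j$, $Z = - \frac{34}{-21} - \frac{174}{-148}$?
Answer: $\frac{1659871}{518} \approx 3204.4$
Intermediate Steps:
$k = -7$ ($k = 7 \left(-1\right) = -7$)
$Y{\left(R \right)} = - 7 R$
$Z = \frac{4343}{1554}$ ($Z = \left(-34\right) \left(- \frac{1}{21}\right) - - \frac{87}{74} = \frac{34}{21} + \frac{87}{74} = \frac{4343}{1554} \approx 2.7947$)
$I{\left(A,j \right)} = -3 + 3 j$ ($I{\left(A,j \right)} = -3 - \left(6 - 9\right) j = -3 - - 3 j = -3 + 3 j$)
$I{\left(-200,Z \right)} - Y{\left(457 \right)} = \left(-3 + 3 \cdot \frac{4343}{1554}\right) - \left(-7\right) 457 = \left(-3 + \frac{4343}{518}\right) - -3199 = \frac{2789}{518} + 3199 = \frac{1659871}{518}$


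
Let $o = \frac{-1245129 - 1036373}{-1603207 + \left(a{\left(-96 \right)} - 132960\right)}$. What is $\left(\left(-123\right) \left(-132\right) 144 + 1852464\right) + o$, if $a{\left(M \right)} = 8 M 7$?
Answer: $\frac{7297847662766}{1741543} \approx 4.1904 \cdot 10^{6}$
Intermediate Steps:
$a{\left(M \right)} = 56 M$
$o = \frac{2281502}{1741543}$ ($o = \frac{-1245129 - 1036373}{-1603207 + \left(56 \left(-96\right) - 132960\right)} = - \frac{2281502}{-1603207 - 138336} = - \frac{2281502}{-1741543} = \left(-2281502\right) \left(- \frac{1}{1741543}\right) = \frac{2281502}{1741543} \approx 1.31$)
$\left(\left(-123\right) \left(-132\right) 144 + 1852464\right) + o = \left(\left(-123\right) \left(-132\right) 144 + 1852464\right) + \frac{2281502}{1741543} = \left(16236 \cdot 144 + 1852464\right) + \frac{2281502}{1741543} = \left(2337984 + 1852464\right) + \frac{2281502}{1741543} = 4190448 + \frac{2281502}{1741543} = \frac{7297847662766}{1741543}$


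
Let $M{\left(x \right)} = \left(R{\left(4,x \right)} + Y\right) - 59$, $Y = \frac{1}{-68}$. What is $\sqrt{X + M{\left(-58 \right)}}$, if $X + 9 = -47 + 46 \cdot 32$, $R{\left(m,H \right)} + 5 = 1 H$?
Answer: $\frac{\sqrt{1495847}}{34} \approx 35.972$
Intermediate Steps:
$R{\left(m,H \right)} = -5 + H$ ($R{\left(m,H \right)} = -5 + 1 H = -5 + H$)
$X = 1416$ ($X = -9 + \left(-47 + 46 \cdot 32\right) = -9 + \left(-47 + 1472\right) = -9 + 1425 = 1416$)
$Y = - \frac{1}{68} \approx -0.014706$
$M{\left(x \right)} = - \frac{4353}{68} + x$ ($M{\left(x \right)} = \left(\left(-5 + x\right) - \frac{1}{68}\right) - 59 = \left(- \frac{341}{68} + x\right) - 59 = - \frac{4353}{68} + x$)
$\sqrt{X + M{\left(-58 \right)}} = \sqrt{1416 - \frac{8297}{68}} = \sqrt{\frac{87991}{68}} = \frac{\sqrt{1495847}}{34}$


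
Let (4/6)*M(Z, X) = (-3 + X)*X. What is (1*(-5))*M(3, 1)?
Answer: 15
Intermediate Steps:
M(Z, X) = 3*X*(-3 + X)/2 (M(Z, X) = 3*((-3 + X)*X)/2 = 3*(X*(-3 + X))/2 = 3*X*(-3 + X)/2)
(1*(-5))*M(3, 1) = (1*(-5))*((3/2)*1*(-3 + 1)) = -15*(-2)/2 = -5*(-3) = 15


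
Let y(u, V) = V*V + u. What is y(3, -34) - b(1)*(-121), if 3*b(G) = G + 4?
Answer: 4082/3 ≈ 1360.7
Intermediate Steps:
b(G) = 4/3 + G/3 (b(G) = (G + 4)/3 = (4 + G)/3 = 4/3 + G/3)
y(u, V) = u + V² (y(u, V) = V² + u = u + V²)
y(3, -34) - b(1)*(-121) = (3 + (-34)²) - (4/3 + (⅓)*1)*(-121) = (3 + 1156) - (4/3 + ⅓)*(-121) = 1159 - 5*(-121)/3 = 1159 - 1*(-605/3) = 1159 + 605/3 = 4082/3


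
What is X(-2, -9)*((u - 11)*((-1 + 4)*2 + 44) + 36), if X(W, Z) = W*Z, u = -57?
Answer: -60552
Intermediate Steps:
X(-2, -9)*((u - 11)*((-1 + 4)*2 + 44) + 36) = (-2*(-9))*((-57 - 11)*((-1 + 4)*2 + 44) + 36) = 18*(-68*(3*2 + 44) + 36) = 18*(-68*(6 + 44) + 36) = 18*(-68*50 + 36) = 18*(-3400 + 36) = 18*(-3364) = -60552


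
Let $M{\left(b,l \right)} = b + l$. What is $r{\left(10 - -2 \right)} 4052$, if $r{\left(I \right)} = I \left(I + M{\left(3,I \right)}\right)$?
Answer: $1312848$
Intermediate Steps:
$r{\left(I \right)} = I \left(3 + 2 I\right)$ ($r{\left(I \right)} = I \left(I + \left(3 + I\right)\right) = I \left(3 + 2 I\right)$)
$r{\left(10 - -2 \right)} 4052 = \left(10 - -2\right) \left(3 + 2 \left(10 - -2\right)\right) 4052 = \left(10 + 2\right) \left(3 + 2 \left(10 + 2\right)\right) 4052 = 12 \left(3 + 2 \cdot 12\right) 4052 = 12 \left(3 + 24\right) 4052 = 12 \cdot 27 \cdot 4052 = 324 \cdot 4052 = 1312848$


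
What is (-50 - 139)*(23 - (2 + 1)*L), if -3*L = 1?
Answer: -4536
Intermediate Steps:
L = -1/3 (L = -1/3*1 = -1/3 ≈ -0.33333)
(-50 - 139)*(23 - (2 + 1)*L) = (-50 - 139)*(23 - (2 + 1)*(-1)/3) = -189*(23 - 3*(-1)/3) = -189*(23 - 1*(-1)) = -189*(23 + 1) = -189*24 = -4536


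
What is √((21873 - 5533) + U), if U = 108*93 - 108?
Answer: 2*√6569 ≈ 162.10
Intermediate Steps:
U = 9936 (U = 10044 - 108 = 9936)
√((21873 - 5533) + U) = √((21873 - 5533) + 9936) = √(16340 + 9936) = √26276 = 2*√6569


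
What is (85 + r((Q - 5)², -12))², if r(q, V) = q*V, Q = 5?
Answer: 7225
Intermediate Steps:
r(q, V) = V*q
(85 + r((Q - 5)², -12))² = (85 - 12*(5 - 5)²)² = (85 - 12*0²)² = (85 - 12*0)² = (85 + 0)² = 85² = 7225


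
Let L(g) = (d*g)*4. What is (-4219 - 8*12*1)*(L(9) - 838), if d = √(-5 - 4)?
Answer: 3615970 - 466020*I ≈ 3.616e+6 - 4.6602e+5*I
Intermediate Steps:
d = 3*I (d = √(-9) = 3*I ≈ 3.0*I)
L(g) = 12*I*g (L(g) = ((3*I)*g)*4 = (3*I*g)*4 = 12*I*g)
(-4219 - 8*12*1)*(L(9) - 838) = (-4219 - 8*12*1)*(12*I*9 - 838) = (-4219 - 96*1)*(108*I - 838) = (-4219 - 96)*(-838 + 108*I) = -4315*(-838 + 108*I) = 3615970 - 466020*I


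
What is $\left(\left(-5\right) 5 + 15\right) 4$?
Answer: $-40$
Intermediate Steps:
$\left(\left(-5\right) 5 + 15\right) 4 = \left(-25 + 15\right) 4 = \left(-10\right) 4 = -40$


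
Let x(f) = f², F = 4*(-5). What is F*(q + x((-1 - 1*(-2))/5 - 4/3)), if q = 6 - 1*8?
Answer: 644/45 ≈ 14.311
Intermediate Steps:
F = -20
q = -2 (q = 6 - 8 = -2)
F*(q + x((-1 - 1*(-2))/5 - 4/3)) = -20*(-2 + ((-1 - 1*(-2))/5 - 4/3)²) = -20*(-2 + ((-1 + 2)*(⅕) - 4*⅓)²) = -20*(-2 + (1*(⅕) - 4/3)²) = -20*(-2 + (⅕ - 4/3)²) = -20*(-2 + (-17/15)²) = -20*(-2 + 289/225) = -20*(-161/225) = 644/45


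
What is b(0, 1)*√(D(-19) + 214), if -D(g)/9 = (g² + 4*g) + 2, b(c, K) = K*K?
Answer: I*√2369 ≈ 48.672*I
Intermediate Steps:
b(c, K) = K²
D(g) = -18 - 36*g - 9*g² (D(g) = -9*((g² + 4*g) + 2) = -9*(2 + g² + 4*g) = -18 - 36*g - 9*g²)
b(0, 1)*√(D(-19) + 214) = 1²*√((-18 - 36*(-19) - 9*(-19)²) + 214) = 1*√((-18 + 684 - 9*361) + 214) = 1*√((-18 + 684 - 3249) + 214) = 1*√(-2583 + 214) = 1*√(-2369) = 1*(I*√2369) = I*√2369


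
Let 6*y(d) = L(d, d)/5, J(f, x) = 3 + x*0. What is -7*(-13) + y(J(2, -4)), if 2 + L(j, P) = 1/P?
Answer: 1637/18 ≈ 90.944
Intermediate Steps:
L(j, P) = -2 + 1/P
J(f, x) = 3 (J(f, x) = 3 + 0 = 3)
y(d) = -1/15 + 1/(30*d) (y(d) = ((-2 + 1/d)/5)/6 = ((-2 + 1/d)*(1/5))/6 = (-2/5 + 1/(5*d))/6 = -1/15 + 1/(30*d))
-7*(-13) + y(J(2, -4)) = -7*(-13) + (1/30)*(1 - 2*3)/3 = 91 + (1/30)*(1/3)*(1 - 6) = 91 + (1/30)*(1/3)*(-5) = 91 - 1/18 = 1637/18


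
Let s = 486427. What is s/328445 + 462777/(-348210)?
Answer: 1158796927/7624522230 ≈ 0.15198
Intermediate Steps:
s/328445 + 462777/(-348210) = 486427/328445 + 462777/(-348210) = 486427*(1/328445) + 462777*(-1/348210) = 486427/328445 - 154259/116070 = 1158796927/7624522230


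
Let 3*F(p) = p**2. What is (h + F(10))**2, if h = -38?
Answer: 196/9 ≈ 21.778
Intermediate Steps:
F(p) = p**2/3
(h + F(10))**2 = (-38 + (1/3)*10**2)**2 = (-38 + (1/3)*100)**2 = (-38 + 100/3)**2 = (-14/3)**2 = 196/9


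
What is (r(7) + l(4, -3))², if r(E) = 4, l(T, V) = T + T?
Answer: 144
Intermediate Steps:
l(T, V) = 2*T
(r(7) + l(4, -3))² = (4 + 2*4)² = (4 + 8)² = 12² = 144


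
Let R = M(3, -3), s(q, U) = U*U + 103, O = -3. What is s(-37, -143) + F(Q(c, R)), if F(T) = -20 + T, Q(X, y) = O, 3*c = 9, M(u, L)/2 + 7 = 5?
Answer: 20529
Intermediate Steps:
M(u, L) = -4 (M(u, L) = -14 + 2*5 = -14 + 10 = -4)
s(q, U) = 103 + U² (s(q, U) = U² + 103 = 103 + U²)
R = -4
c = 3 (c = (⅓)*9 = 3)
Q(X, y) = -3
s(-37, -143) + F(Q(c, R)) = (103 + (-143)²) + (-20 - 3) = (103 + 20449) - 23 = 20552 - 23 = 20529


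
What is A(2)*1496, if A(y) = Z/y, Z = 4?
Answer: 2992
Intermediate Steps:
A(y) = 4/y
A(2)*1496 = (4/2)*1496 = (4*(½))*1496 = 2*1496 = 2992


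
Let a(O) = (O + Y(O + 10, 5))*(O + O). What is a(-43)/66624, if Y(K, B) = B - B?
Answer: 1849/33312 ≈ 0.055506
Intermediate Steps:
Y(K, B) = 0
a(O) = 2*O² (a(O) = (O + 0)*(O + O) = O*(2*O) = 2*O²)
a(-43)/66624 = (2*(-43)²)/66624 = (2*1849)*(1/66624) = 3698*(1/66624) = 1849/33312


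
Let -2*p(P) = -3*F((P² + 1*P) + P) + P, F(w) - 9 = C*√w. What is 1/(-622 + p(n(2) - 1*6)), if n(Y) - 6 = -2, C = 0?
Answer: -2/1215 ≈ -0.0016461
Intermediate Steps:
n(Y) = 4 (n(Y) = 6 - 2 = 4)
F(w) = 9 (F(w) = 9 + 0*√w = 9 + 0 = 9)
p(P) = 27/2 - P/2 (p(P) = -(-3*9 + P)/2 = -(-27 + P)/2 = 27/2 - P/2)
1/(-622 + p(n(2) - 1*6)) = 1/(-622 + (27/2 - (4 - 1*6)/2)) = 1/(-622 + (27/2 - (4 - 6)/2)) = 1/(-622 + (27/2 - ½*(-2))) = 1/(-622 + (27/2 + 1)) = 1/(-622 + 29/2) = 1/(-1215/2) = -2/1215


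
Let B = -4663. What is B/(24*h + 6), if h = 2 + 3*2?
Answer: -4663/198 ≈ -23.551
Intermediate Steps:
h = 8 (h = 2 + 6 = 8)
B/(24*h + 6) = -4663/(24*8 + 6) = -4663/(192 + 6) = -4663/198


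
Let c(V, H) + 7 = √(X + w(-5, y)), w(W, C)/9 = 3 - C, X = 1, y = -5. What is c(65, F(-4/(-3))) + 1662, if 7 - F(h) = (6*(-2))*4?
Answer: 1655 + √73 ≈ 1663.5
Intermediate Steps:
F(h) = 55 (F(h) = 7 - 6*(-2)*4 = 7 - (-12)*4 = 7 - 1*(-48) = 7 + 48 = 55)
w(W, C) = 27 - 9*C (w(W, C) = 9*(3 - C) = 27 - 9*C)
c(V, H) = -7 + √73 (c(V, H) = -7 + √(1 + (27 - 9*(-5))) = -7 + √(1 + (27 + 45)) = -7 + √(1 + 72) = -7 + √73)
c(65, F(-4/(-3))) + 1662 = (-7 + √73) + 1662 = 1655 + √73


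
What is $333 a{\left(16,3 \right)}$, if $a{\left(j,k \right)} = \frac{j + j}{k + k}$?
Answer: $1776$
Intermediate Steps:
$a{\left(j,k \right)} = \frac{j}{k}$ ($a{\left(j,k \right)} = \frac{2 j}{2 k} = 2 j \frac{1}{2 k} = \frac{j}{k}$)
$333 a{\left(16,3 \right)} = 333 \cdot \frac{16}{3} = 1776$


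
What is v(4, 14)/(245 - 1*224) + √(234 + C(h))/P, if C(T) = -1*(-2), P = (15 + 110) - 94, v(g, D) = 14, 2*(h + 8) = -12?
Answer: ⅔ + 2*√59/31 ≈ 1.1622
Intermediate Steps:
h = -14 (h = -8 + (½)*(-12) = -8 - 6 = -14)
P = 31 (P = 125 - 94 = 31)
C(T) = 2
v(4, 14)/(245 - 1*224) + √(234 + C(h))/P = 14/(245 - 1*224) + √(234 + 2)/31 = 14/(245 - 224) + √236*(1/31) = 14/21 + (2*√59)*(1/31) = 14*(1/21) + 2*√59/31 = ⅔ + 2*√59/31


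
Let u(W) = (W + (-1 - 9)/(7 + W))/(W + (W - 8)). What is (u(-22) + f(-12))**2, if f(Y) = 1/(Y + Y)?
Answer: 13225/97344 ≈ 0.13586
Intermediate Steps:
f(Y) = 1/(2*Y)
u(W) = (W - 10/(7 + W))/(-8 + 2*W) (u(W) = (W - 10/(7 + W))/(W + (-8 + W)) = (W - 10/(7 + W))/(-8 + 2*W))
(u(-22) + f(-12))**2 = ((-10 + (-22)**2 + 7*(-22))/(2*(-28 + (-22)**2 + 3*(-22))) + (1/2)/(-12))**2 = ((-10 + 484 - 154)/(2*(-28 + 484 - 66)) + (1/2)*(-1/12))**2 = ((1/2)*320/390 - 1/24)**2 = ((1/2)*(1/390)*320 - 1/24)**2 = (16/39 - 1/24)**2 = (115/312)**2 = 13225/97344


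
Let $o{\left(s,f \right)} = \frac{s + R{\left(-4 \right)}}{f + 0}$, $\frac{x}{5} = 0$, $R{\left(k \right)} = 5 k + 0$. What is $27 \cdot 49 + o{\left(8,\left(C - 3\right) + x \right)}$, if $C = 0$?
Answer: $1327$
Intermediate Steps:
$R{\left(k \right)} = 5 k$
$x = 0$ ($x = 5 \cdot 0 = 0$)
$o{\left(s,f \right)} = \frac{-20 + s}{f}$ ($o{\left(s,f \right)} = \frac{s + 5 \left(-4\right)}{f + 0} = \frac{s - 20}{f} = \frac{-20 + s}{f}$)
$27 \cdot 49 + o{\left(8,\left(C - 3\right) + x \right)} = 27 \cdot 49 + \frac{-20 + 8}{\left(0 - 3\right) + 0} = 1323 + \frac{1}{-3 + 0} \left(-12\right) = 1323 + \frac{1}{-3} \left(-12\right) = 1323 - -4 = 1323 + 4 = 1327$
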